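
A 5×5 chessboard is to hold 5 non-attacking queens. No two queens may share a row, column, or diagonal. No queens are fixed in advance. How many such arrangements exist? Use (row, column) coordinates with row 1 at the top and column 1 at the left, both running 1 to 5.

10

Branch on row 1: col 1 → 2; col 2 → 2; col 3 → 2; col 4 → 2; col 5 → 2.
Sum: 2 + 2 + 2 + 2 + 2 = 10.
(This is the classic 5-queens count.)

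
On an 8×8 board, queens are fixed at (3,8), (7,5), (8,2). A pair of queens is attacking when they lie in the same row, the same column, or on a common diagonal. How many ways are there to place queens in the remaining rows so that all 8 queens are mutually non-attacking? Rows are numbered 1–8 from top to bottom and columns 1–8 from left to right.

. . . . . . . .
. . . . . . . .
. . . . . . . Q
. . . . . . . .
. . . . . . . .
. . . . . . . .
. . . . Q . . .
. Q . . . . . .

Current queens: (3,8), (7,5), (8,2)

2

Branch on row 1: col 1 → 0; col 3 → 1; col 4 → 1; col 7 → 0.
Sum: 0 + 1 + 1 + 0 = 2.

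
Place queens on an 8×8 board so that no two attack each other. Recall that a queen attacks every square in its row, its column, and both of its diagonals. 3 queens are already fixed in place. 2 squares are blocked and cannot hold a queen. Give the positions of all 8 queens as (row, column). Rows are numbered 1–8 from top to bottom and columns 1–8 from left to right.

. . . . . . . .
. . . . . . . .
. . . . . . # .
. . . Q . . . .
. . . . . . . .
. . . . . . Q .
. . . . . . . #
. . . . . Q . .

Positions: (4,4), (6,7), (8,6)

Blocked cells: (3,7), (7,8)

(1,3) (2,5) (3,8) (4,4) (5,1) (6,7) (7,2) (8,6)

Row 1: attacked by (4,4)→{1,4,7}; (6,7)→{2,7}; (8,6)→{6}. Safe: 3, 5, 8. Place at column 3.
Row 2: attacked by (1,3)→{2,3,4}; (4,4)→{2,4,6}; (6,7)→{3,7}; (8,6)→{6}. Safe: 1, 5, 8. Place at column 5.
Row 3: attacked by (1,3)→{1,3,5}; (2,5)→{4,5,6}; (4,4)→{3,4,5}; (6,7)→{4,7}; (8,6)→{1,6}. Blocked: 7. Safe: 2, 8. Place at column 8.
Row 5: attacked by (1,3)→{3,7}; (2,5)→{2,5,8}; (3,8)→{6,8}; (4,4)→{3,4,5}; (6,7)→{6,7,8}; (8,6)→{3,6}. Safe: 1. Place at column 1.
Row 7: attacked by (1,3)→{3}; (2,5)→{5}; (3,8)→{4,8}; (4,4)→{1,4,7}; (5,1)→{1,3}; (6,7)→{6,7,8}; (8,6)→{5,6,7}. Blocked: 8. Safe: 2. Place at column 2.
Columns [3, 5, 8, 4, 1, 7, 2, 6], r−c [-2, -3, -5, 0, 4, -1, 5, 2], r+c [4, 7, 11, 8, 6, 13, 9, 14] are all distinct, so no two queens attack.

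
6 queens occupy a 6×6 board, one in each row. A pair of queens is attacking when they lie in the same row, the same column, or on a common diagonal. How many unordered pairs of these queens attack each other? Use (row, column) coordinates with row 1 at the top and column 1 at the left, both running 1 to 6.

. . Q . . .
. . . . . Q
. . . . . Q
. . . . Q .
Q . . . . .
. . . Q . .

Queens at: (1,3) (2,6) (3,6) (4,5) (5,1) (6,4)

2

Same column: (2,6)–(3,6) (column 6).
Same diagonal: (3,6)–(4,5) (|3−4| = |6−5| = 1).
Total attacking pairs: 2.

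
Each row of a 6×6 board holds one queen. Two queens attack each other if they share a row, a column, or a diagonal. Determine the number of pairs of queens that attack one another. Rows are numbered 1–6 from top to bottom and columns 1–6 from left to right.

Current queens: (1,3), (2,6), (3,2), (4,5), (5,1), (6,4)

0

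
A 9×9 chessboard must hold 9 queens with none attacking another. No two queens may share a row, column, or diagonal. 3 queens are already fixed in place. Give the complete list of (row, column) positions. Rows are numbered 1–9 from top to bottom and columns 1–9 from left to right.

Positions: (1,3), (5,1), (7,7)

(1,3) (2,5) (3,2) (4,8) (5,1) (6,4) (7,7) (8,9) (9,6)

Row 2: attacked by (1,3)→{2,3,4}; (5,1)→{1,4}; (7,7)→{2,7}. Safe: 5, 6, 8, 9. Place at column 5.
Row 3: attacked by (1,3)→{1,3,5}; (2,5)→{4,5,6}; (5,1)→{1,3}; (7,7)→{3,7}. Safe: 2, 8, 9. Place at column 2.
Row 4: attacked by (1,3)→{3,6}; (2,5)→{3,5,7}; (3,2)→{1,2,3}; (5,1)→{1,2}; (7,7)→{4,7}. Safe: 8, 9. Place at column 8.
Row 6: attacked by (1,3)→{3,8}; (2,5)→{1,5,9}; (3,2)→{2,5}; (4,8)→{6,8}; (5,1)→{1,2}; (7,7)→{6,7,8}. Safe: 4. Place at column 4.
Row 8: attacked by (1,3)→{3}; (2,5)→{5}; (3,2)→{2,7}; (4,8)→{4,8}; (5,1)→{1,4}; (6,4)→{2,4,6}; (7,7)→{6,7,8}. Safe: 9. Place at column 9.
Row 9: attacked by (1,3)→{3}; (2,5)→{5}; (3,2)→{2,8}; (4,8)→{3,8}; (5,1)→{1,5}; (6,4)→{1,4,7}; (7,7)→{5,7,9}; (8,9)→{8,9}. Safe: 6. Place at column 6.
Columns [3, 5, 2, 8, 1, 4, 7, 9, 6], r−c [-2, -3, 1, -4, 4, 2, 0, -1, 3], r+c [4, 7, 5, 12, 6, 10, 14, 17, 15] are all distinct, so no two queens attack.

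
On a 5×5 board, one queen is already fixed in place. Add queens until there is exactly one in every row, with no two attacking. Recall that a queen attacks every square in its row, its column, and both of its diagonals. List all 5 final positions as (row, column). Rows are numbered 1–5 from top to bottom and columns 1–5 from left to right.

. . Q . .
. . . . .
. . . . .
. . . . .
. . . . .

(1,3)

(1,3) (2,5) (3,2) (4,4) (5,1)

Row 2: attacked by (1,3)→{2,3,4}. Safe: 1, 5. Place at column 5.
Row 3: attacked by (1,3)→{1,3,5}; (2,5)→{4,5}. Safe: 2. Place at column 2.
Row 4: attacked by (1,3)→{3}; (2,5)→{3,5}; (3,2)→{1,2,3}. Safe: 4. Place at column 4.
Row 5: attacked by (1,3)→{3}; (2,5)→{2,5}; (3,2)→{2,4}; (4,4)→{3,4,5}. Safe: 1. Place at column 1.
Columns [3, 5, 2, 4, 1], r−c [-2, -3, 1, 0, 4], r+c [4, 7, 5, 8, 6] are all distinct, so no two queens attack.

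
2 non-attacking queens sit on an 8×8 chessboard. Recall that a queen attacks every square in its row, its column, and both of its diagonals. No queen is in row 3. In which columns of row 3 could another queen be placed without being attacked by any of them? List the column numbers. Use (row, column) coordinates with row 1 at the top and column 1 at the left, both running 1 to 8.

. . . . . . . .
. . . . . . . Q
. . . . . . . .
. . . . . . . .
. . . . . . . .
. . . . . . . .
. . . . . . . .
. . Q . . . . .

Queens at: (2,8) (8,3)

columns 1, 2, 4, 5, 6

(2,8) attacks row 3 at column 8 and diagonals 7.
(8,3) attacks row 3 at column 3 and diagonals 8.
Attacked columns: {3, 7, 8}. Safe: {1, 2, 4, 5, 6}.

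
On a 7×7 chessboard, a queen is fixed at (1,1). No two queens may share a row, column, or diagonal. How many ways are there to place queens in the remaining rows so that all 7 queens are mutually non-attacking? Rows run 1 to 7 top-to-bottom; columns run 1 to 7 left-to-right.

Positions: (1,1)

4

Branch on row 2: col 3 → 1; col 4 → 1; col 5 → 1; col 6 → 1; col 7 → 0.
Sum: 1 + 1 + 1 + 1 + 0 = 4.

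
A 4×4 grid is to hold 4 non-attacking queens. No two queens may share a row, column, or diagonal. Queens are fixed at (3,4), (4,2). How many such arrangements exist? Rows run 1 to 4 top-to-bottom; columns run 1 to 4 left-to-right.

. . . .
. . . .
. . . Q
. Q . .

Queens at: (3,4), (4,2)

Branch on row 1: col 1 → 0; col 3 → 1.
Sum: 0 + 1 = 1.

1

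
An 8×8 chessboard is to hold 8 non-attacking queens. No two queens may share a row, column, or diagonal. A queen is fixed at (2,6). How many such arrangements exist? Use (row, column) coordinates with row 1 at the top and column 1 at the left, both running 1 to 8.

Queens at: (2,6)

Branch on row 1: col 1 → 1; col 2 → 2; col 3 → 8; col 4 → 3; col 8 → 0.
Sum: 1 + 2 + 8 + 3 + 0 = 14.

14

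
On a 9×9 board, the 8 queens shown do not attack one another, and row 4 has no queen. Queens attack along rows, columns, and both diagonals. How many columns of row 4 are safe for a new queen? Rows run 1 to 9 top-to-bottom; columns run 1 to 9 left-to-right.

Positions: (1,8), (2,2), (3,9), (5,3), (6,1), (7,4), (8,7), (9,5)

1

(1,8) attacks row 4 at column 8 and diagonals 5.
(2,2) attacks row 4 at column 2 and diagonals 4.
(3,9) attacks row 4 at column 9 and diagonals 8.
(5,3) attacks row 4 at column 3 and diagonals 2, 4.
(6,1) attacks row 4 at column 1 and diagonals 3.
(7,4) attacks row 4 at column 4 and diagonals 1, 7.
(8,7) attacks row 4 at column 7 and diagonals 3.
(9,5) attacks row 4 at column 5.
Attacked columns: {1, 2, 3, 4, 5, 7, 8, 9}. Safe: {6}.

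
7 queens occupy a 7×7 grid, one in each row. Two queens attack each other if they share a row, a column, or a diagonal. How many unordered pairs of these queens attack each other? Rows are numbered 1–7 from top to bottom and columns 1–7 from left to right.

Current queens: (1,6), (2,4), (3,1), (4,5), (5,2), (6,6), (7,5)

5

Same column: (1,6)–(6,6) (column 6); (4,5)–(7,5) (column 5).
Same diagonal: (1,6)–(5,2) (|1−5| = |6−2| = 4); (3,1)–(7,5) (|3−7| = |1−5| = 4); (6,6)–(7,5) (|6−7| = |6−5| = 1).
Total attacking pairs: 5.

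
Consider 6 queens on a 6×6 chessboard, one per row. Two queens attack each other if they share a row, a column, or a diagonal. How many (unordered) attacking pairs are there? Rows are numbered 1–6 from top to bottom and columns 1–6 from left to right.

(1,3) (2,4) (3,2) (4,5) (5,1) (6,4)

Same column: (2,4)–(6,4) (column 4).
Same diagonal: (1,3)–(2,4) (|1−2| = |3−4| = 1); (2,4)–(5,1) (|2−5| = |4−1| = 3).
Total attacking pairs: 3.

3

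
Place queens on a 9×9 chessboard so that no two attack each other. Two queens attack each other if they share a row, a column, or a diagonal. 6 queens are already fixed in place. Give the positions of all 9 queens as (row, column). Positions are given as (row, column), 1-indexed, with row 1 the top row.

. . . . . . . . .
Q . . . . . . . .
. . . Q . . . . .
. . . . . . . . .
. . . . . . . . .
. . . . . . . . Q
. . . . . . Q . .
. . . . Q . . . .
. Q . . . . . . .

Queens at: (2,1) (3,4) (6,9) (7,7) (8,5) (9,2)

Row 1: attacked by (2,1)→{1,2}; (3,4)→{2,4,6}; (6,9)→{4,9}; (7,7)→{1,7}; (8,5)→{5}; (9,2)→{2}. Safe: 3, 8. Place at column 8.
Row 4: attacked by (1,8)→{5,8}; (2,1)→{1,3}; (3,4)→{3,4,5}; (6,9)→{7,9}; (7,7)→{4,7}; (8,5)→{1,5,9}; (9,2)→{2,7}. Safe: 6. Place at column 6.
Row 5: attacked by (1,8)→{4,8}; (2,1)→{1,4}; (3,4)→{2,4,6}; (4,6)→{5,6,7}; (6,9)→{8,9}; (7,7)→{5,7,9}; (8,5)→{2,5,8}; (9,2)→{2,6}. Safe: 3. Place at column 3.
Columns [8, 1, 4, 6, 3, 9, 7, 5, 2], r−c [-7, 1, -1, -2, 2, -3, 0, 3, 7], r+c [9, 3, 7, 10, 8, 15, 14, 13, 11] are all distinct, so no two queens attack.

(1,8) (2,1) (3,4) (4,6) (5,3) (6,9) (7,7) (8,5) (9,2)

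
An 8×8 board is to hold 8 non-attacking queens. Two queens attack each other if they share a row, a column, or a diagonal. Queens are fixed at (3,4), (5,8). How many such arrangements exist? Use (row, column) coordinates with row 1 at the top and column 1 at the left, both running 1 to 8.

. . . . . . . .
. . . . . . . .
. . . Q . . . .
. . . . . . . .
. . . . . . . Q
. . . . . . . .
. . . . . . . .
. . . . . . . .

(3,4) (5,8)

Branch on row 1: col 1 → 1; col 3 → 2; col 5 → 2; col 7 → 1.
Sum: 1 + 2 + 2 + 1 = 6.

6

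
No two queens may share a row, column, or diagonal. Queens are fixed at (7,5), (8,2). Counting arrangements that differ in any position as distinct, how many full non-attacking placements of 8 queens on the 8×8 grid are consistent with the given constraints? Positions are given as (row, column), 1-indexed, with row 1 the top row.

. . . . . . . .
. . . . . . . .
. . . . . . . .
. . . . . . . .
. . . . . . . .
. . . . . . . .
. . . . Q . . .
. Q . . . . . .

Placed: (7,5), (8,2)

Branch on row 1: col 1 → 0; col 3 → 1; col 4 → 1; col 6 → 0; col 7 → 0; col 8 → 0.
Sum: 0 + 1 + 1 + 0 + 0 + 0 = 2.

2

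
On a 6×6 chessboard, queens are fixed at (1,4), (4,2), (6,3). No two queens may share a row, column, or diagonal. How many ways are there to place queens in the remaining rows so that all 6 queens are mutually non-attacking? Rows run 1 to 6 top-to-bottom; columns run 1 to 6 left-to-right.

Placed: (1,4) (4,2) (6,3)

1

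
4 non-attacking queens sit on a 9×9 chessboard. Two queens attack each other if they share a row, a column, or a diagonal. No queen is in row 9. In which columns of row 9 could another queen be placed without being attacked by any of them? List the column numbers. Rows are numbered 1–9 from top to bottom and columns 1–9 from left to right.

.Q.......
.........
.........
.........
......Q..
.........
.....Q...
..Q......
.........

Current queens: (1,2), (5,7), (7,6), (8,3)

columns 1, 5, 9

(1,2) attacks row 9 at column 2.
(5,7) attacks row 9 at column 7 and diagonals 3.
(7,6) attacks row 9 at column 6 and diagonals 4, 8.
(8,3) attacks row 9 at column 3 and diagonals 2, 4.
Attacked columns: {2, 3, 4, 6, 7, 8}. Safe: {1, 5, 9}.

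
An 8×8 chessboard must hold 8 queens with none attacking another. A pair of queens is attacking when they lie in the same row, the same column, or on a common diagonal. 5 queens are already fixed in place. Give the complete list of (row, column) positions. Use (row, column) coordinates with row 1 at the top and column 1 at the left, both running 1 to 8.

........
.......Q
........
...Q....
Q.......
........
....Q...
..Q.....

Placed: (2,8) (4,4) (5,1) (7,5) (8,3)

(1,6) (2,8) (3,2) (4,4) (5,1) (6,7) (7,5) (8,3)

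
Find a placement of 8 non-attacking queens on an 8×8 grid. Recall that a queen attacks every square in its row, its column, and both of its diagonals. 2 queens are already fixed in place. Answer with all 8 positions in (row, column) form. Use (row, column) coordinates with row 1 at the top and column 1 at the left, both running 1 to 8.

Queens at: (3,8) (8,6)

(1,4) (2,2) (3,8) (4,5) (5,7) (6,1) (7,3) (8,6)

Row 1: attacked by (3,8)→{6,8}; (8,6)→{6}. Safe: 1, 2, 3, 4, 5, 7. Place at column 4.
Row 2: attacked by (1,4)→{3,4,5}; (3,8)→{7,8}; (8,6)→{6}. Safe: 1, 2. Place at column 2.
Row 4: attacked by (1,4)→{1,4,7}; (2,2)→{2,4}; (3,8)→{7,8}; (8,6)→{2,6}. Safe: 3, 5. Place at column 5.
Row 5: attacked by (1,4)→{4,8}; (2,2)→{2,5}; (3,8)→{6,8}; (4,5)→{4,5,6}; (8,6)→{3,6}. Safe: 1, 7. Place at column 7.
Row 6: attacked by (1,4)→{4}; (2,2)→{2,6}; (3,8)→{5,8}; (4,5)→{3,5,7}; (5,7)→{6,7,8}; (8,6)→{4,6,8}. Safe: 1. Place at column 1.
Row 7: attacked by (1,4)→{4}; (2,2)→{2,7}; (3,8)→{4,8}; (4,5)→{2,5,8}; (5,7)→{5,7}; (6,1)→{1,2}; (8,6)→{5,6,7}. Safe: 3. Place at column 3.
Columns [4, 2, 8, 5, 7, 1, 3, 6], r−c [-3, 0, -5, -1, -2, 5, 4, 2], r+c [5, 4, 11, 9, 12, 7, 10, 14] are all distinct, so no two queens attack.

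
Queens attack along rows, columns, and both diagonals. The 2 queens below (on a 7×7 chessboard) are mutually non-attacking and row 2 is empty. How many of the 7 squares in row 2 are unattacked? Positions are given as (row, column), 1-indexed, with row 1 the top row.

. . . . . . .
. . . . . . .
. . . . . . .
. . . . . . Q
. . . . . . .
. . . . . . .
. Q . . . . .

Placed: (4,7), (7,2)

4

(4,7) attacks row 2 at column 7 and diagonals 5.
(7,2) attacks row 2 at column 2 and diagonals 7.
Attacked columns: {2, 5, 7}. Safe: {1, 3, 4, 6}.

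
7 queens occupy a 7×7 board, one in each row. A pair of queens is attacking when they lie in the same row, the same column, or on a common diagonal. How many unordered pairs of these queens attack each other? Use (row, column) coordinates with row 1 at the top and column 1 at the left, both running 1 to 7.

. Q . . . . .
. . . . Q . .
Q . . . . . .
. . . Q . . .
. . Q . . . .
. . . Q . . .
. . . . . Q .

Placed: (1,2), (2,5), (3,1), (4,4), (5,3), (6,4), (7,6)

Same column: (4,4)–(6,4) (column 4).
Same diagonal: (3,1)–(5,3) (|3−5| = |1−3| = 2); (3,1)–(6,4) (|3−6| = |1−4| = 3); (4,4)–(5,3) (|4−5| = |4−3| = 1); (5,3)–(6,4) (|5−6| = |3−4| = 1).
Total attacking pairs: 5.

5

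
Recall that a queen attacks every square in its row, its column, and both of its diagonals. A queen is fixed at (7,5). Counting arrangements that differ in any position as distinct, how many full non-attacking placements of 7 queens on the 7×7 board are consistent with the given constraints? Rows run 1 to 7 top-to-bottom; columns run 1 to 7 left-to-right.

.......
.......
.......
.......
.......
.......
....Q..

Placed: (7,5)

Branch on row 1: col 1 → 1; col 2 → 1; col 3 → 2; col 4 → 1; col 6 → 0; col 7 → 1.
Sum: 1 + 1 + 2 + 1 + 0 + 1 = 6.

6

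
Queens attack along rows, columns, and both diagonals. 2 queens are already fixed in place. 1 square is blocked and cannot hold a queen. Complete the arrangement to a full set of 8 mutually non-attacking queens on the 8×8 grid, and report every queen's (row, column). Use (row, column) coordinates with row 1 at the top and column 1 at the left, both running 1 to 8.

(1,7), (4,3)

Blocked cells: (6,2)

(1,7) (2,2) (3,6) (4,3) (5,1) (6,4) (7,8) (8,5)

Row 2: attacked by (1,7)→{6,7,8}; (4,3)→{1,3,5}. Safe: 2, 4. Place at column 2.
Row 3: attacked by (1,7)→{5,7}; (2,2)→{1,2,3}; (4,3)→{2,3,4}. Safe: 6, 8. Place at column 6.
Row 5: attacked by (1,7)→{3,7}; (2,2)→{2,5}; (3,6)→{4,6,8}; (4,3)→{2,3,4}. Safe: 1. Place at column 1.
Row 6: attacked by (1,7)→{2,7}; (2,2)→{2,6}; (3,6)→{3,6}; (4,3)→{1,3,5}; (5,1)→{1,2}. Blocked: 2. Safe: 4, 8. Place at column 4.
Row 7: attacked by (1,7)→{1,7}; (2,2)→{2,7}; (3,6)→{2,6}; (4,3)→{3,6}; (5,1)→{1,3}; (6,4)→{3,4,5}. Safe: 8. Place at column 8.
Row 8: attacked by (1,7)→{7}; (2,2)→{2,8}; (3,6)→{1,6}; (4,3)→{3,7}; (5,1)→{1,4}; (6,4)→{2,4,6}; (7,8)→{7,8}. Safe: 5. Place at column 5.
Columns [7, 2, 6, 3, 1, 4, 8, 5], r−c [-6, 0, -3, 1, 4, 2, -1, 3], r+c [8, 4, 9, 7, 6, 10, 15, 13] are all distinct, so no two queens attack.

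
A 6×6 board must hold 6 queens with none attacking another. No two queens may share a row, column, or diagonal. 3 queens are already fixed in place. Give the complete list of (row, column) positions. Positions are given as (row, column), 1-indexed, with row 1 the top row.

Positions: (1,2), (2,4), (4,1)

Row 3: attacked by (1,2)→{2,4}; (2,4)→{3,4,5}; (4,1)→{1,2}. Safe: 6. Place at column 6.
Row 5: attacked by (1,2)→{2,6}; (2,4)→{1,4}; (3,6)→{4,6}; (4,1)→{1,2}. Safe: 3, 5. Place at column 3.
Row 6: attacked by (1,2)→{2}; (2,4)→{4}; (3,6)→{3,6}; (4,1)→{1,3}; (5,3)→{2,3,4}. Safe: 5. Place at column 5.
Columns [2, 4, 6, 1, 3, 5], r−c [-1, -2, -3, 3, 2, 1], r+c [3, 6, 9, 5, 8, 11] are all distinct, so no two queens attack.

(1,2) (2,4) (3,6) (4,1) (5,3) (6,5)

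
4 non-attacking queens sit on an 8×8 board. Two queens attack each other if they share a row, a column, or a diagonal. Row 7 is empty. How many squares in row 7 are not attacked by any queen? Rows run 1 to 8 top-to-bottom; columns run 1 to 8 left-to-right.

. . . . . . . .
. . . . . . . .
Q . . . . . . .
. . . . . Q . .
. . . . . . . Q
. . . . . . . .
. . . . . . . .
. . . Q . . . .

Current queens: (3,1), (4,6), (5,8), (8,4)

(3,1) attacks row 7 at column 1 and diagonals 5.
(4,6) attacks row 7 at column 6 and diagonals 3.
(5,8) attacks row 7 at column 8 and diagonals 6.
(8,4) attacks row 7 at column 4 and diagonals 3, 5.
Attacked columns: {1, 3, 4, 5, 6, 8}. Safe: {2, 7}.

2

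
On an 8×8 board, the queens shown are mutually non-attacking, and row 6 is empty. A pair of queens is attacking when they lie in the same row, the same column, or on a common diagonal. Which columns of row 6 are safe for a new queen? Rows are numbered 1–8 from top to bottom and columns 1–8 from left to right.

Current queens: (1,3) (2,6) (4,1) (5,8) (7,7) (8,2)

columns 5

(1,3) attacks row 6 at column 3 and diagonals 8.
(2,6) attacks row 6 at column 6 and diagonals 2.
(4,1) attacks row 6 at column 1 and diagonals 3.
(5,8) attacks row 6 at column 8 and diagonals 7.
(7,7) attacks row 6 at column 7 and diagonals 6, 8.
(8,2) attacks row 6 at column 2 and diagonals 4.
Attacked columns: {1, 2, 3, 4, 6, 7, 8}. Safe: {5}.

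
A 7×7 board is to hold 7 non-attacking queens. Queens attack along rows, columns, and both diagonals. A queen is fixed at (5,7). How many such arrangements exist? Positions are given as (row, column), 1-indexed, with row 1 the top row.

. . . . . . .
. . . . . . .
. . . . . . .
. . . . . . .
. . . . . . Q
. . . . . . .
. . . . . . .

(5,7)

Branch on row 1: col 1 → 1; col 2 → 2; col 4 → 0; col 5 → 1; col 6 → 2.
Sum: 1 + 2 + 0 + 1 + 2 = 6.

6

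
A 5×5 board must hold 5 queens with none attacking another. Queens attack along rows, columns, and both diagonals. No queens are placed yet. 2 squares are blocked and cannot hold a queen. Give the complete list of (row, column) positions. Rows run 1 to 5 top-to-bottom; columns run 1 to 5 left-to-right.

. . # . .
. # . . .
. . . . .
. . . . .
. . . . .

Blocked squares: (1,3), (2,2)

Row 1: Blocked: 3. Safe: 1, 2, 4, 5. Place at column 1.
Row 2: attacked by (1,1)→{1,2}. Blocked: 2. Safe: 3, 4, 5. Place at column 3.
Row 3: attacked by (1,1)→{1,3}; (2,3)→{2,3,4}. Safe: 5. Place at column 5.
Row 4: attacked by (1,1)→{1,4}; (2,3)→{1,3,5}; (3,5)→{4,5}. Safe: 2. Place at column 2.
Row 5: attacked by (1,1)→{1,5}; (2,3)→{3}; (3,5)→{3,5}; (4,2)→{1,2,3}. Safe: 4. Place at column 4.
Columns [1, 3, 5, 2, 4], r−c [0, -1, -2, 2, 1], r+c [2, 5, 8, 6, 9] are all distinct, so no two queens attack.

(1,1) (2,3) (3,5) (4,2) (5,4)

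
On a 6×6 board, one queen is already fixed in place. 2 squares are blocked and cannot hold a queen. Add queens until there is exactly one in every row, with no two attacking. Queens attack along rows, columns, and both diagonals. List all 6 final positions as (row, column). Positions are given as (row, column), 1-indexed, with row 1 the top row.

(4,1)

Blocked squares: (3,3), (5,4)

(1,2) (2,4) (3,6) (4,1) (5,3) (6,5)

Row 1: attacked by (4,1)→{1,4}. Safe: 2, 3, 5, 6. Place at column 2.
Row 2: attacked by (1,2)→{1,2,3}; (4,1)→{1,3}. Safe: 4, 5, 6. Place at column 4.
Row 3: attacked by (1,2)→{2,4}; (2,4)→{3,4,5}; (4,1)→{1,2}. Blocked: 3. Safe: 6. Place at column 6.
Row 5: attacked by (1,2)→{2,6}; (2,4)→{1,4}; (3,6)→{4,6}; (4,1)→{1,2}. Blocked: 4. Safe: 3, 5. Place at column 3.
Row 6: attacked by (1,2)→{2}; (2,4)→{4}; (3,6)→{3,6}; (4,1)→{1,3}; (5,3)→{2,3,4}. Safe: 5. Place at column 5.
Columns [2, 4, 6, 1, 3, 5], r−c [-1, -2, -3, 3, 2, 1], r+c [3, 6, 9, 5, 8, 11] are all distinct, so no two queens attack.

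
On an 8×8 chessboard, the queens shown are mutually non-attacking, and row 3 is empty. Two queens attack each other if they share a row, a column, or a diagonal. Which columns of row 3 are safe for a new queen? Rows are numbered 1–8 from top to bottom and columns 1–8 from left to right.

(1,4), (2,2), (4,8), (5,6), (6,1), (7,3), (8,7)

columns 5

(1,4) attacks row 3 at column 4 and diagonals 2, 6.
(2,2) attacks row 3 at column 2 and diagonals 1, 3.
(4,8) attacks row 3 at column 8 and diagonals 7.
(5,6) attacks row 3 at column 6 and diagonals 4, 8.
(6,1) attacks row 3 at column 1 and diagonals 4.
(7,3) attacks row 3 at column 3 and diagonals 7.
(8,7) attacks row 3 at column 7 and diagonals 2.
Attacked columns: {1, 2, 3, 4, 6, 7, 8}. Safe: {5}.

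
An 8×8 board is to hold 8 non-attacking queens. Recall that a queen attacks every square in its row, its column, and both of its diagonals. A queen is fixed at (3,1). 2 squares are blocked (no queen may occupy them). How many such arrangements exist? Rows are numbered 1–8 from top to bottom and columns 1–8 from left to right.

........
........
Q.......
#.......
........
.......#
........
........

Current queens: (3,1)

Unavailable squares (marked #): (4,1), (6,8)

11

Branch on row 1: col 2 → 0; col 4 → 3; col 5 → 2; col 6 → 3; col 7 → 1; col 8 → 2.
Sum: 0 + 3 + 2 + 3 + 1 + 2 = 11.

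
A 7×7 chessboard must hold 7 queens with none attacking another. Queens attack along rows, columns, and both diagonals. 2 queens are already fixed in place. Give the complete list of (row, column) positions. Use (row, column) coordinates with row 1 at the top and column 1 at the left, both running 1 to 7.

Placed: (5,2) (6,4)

Row 1: attacked by (5,2)→{2,6}; (6,4)→{4}. Safe: 1, 3, 5, 7. Place at column 1.
Row 2: attacked by (1,1)→{1,2}; (5,2)→{2,5}; (6,4)→{4}. Safe: 3, 6, 7. Place at column 3.
Row 3: attacked by (1,1)→{1,3}; (2,3)→{2,3,4}; (5,2)→{2,4}; (6,4)→{1,4,7}. Safe: 5, 6. Place at column 5.
Row 4: attacked by (1,1)→{1,4}; (2,3)→{1,3,5}; (3,5)→{4,5,6}; (5,2)→{1,2,3}; (6,4)→{2,4,6}. Safe: 7. Place at column 7.
Row 7: attacked by (1,1)→{1,7}; (2,3)→{3}; (3,5)→{1,5}; (4,7)→{4,7}; (5,2)→{2,4}; (6,4)→{3,4,5}. Safe: 6. Place at column 6.
Columns [1, 3, 5, 7, 2, 4, 6], r−c [0, -1, -2, -3, 3, 2, 1], r+c [2, 5, 8, 11, 7, 10, 13] are all distinct, so no two queens attack.

(1,1) (2,3) (3,5) (4,7) (5,2) (6,4) (7,6)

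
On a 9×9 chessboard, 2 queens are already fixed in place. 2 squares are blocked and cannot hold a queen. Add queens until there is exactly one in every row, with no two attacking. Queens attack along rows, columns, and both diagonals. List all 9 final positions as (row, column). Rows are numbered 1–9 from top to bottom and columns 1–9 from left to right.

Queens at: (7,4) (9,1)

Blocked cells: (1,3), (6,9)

(1,6) (2,2) (3,9) (4,5) (5,3) (6,8) (7,4) (8,7) (9,1)

Row 1: attacked by (7,4)→{4}; (9,1)→{1,9}. Blocked: 3. Safe: 2, 5, 6, 7, 8. Place at column 6.
Row 2: attacked by (1,6)→{5,6,7}; (7,4)→{4,9}; (9,1)→{1,8}. Safe: 2, 3. Place at column 2.
Row 3: attacked by (1,6)→{4,6,8}; (2,2)→{1,2,3}; (7,4)→{4,8}; (9,1)→{1,7}. Safe: 5, 9. Place at column 9.
Row 4: attacked by (1,6)→{3,6,9}; (2,2)→{2,4}; (3,9)→{8,9}; (7,4)→{1,4,7}; (9,1)→{1,6}. Safe: 5. Place at column 5.
Row 5: attacked by (1,6)→{2,6}; (2,2)→{2,5}; (3,9)→{7,9}; (4,5)→{4,5,6}; (7,4)→{2,4,6}; (9,1)→{1,5}. Safe: 3, 8. Place at column 3.
Row 6: attacked by (1,6)→{1,6}; (2,2)→{2,6}; (3,9)→{6,9}; (4,5)→{3,5,7}; (5,3)→{2,3,4}; (7,4)→{3,4,5}; (9,1)→{1,4}. Blocked: 9. Safe: 8. Place at column 8.
Row 8: attacked by (1,6)→{6}; (2,2)→{2,8}; (3,9)→{4,9}; (4,5)→{1,5,9}; (5,3)→{3,6}; (6,8)→{6,8}; (7,4)→{3,4,5}; (9,1)→{1,2}. Safe: 7. Place at column 7.
Columns [6, 2, 9, 5, 3, 8, 4, 7, 1], r−c [-5, 0, -6, -1, 2, -2, 3, 1, 8], r+c [7, 4, 12, 9, 8, 14, 11, 15, 10] are all distinct, so no two queens attack.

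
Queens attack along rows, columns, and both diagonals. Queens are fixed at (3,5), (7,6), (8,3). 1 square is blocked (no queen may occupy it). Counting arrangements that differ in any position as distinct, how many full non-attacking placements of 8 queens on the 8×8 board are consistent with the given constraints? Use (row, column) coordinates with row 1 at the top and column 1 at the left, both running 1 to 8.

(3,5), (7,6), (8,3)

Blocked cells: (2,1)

2

Branch on row 1: col 1 → 1; col 2 → 1; col 4 → 0; col 8 → 0.
Sum: 1 + 1 + 0 + 0 = 2.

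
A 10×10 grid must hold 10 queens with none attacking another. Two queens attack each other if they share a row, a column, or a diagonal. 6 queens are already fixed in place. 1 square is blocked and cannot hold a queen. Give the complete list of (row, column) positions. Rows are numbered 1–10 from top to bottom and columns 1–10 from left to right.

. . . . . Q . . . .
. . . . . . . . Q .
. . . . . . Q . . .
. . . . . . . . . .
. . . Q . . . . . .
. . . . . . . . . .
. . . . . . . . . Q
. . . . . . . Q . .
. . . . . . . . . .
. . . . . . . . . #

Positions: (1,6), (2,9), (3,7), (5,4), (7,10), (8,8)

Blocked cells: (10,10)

(1,6) (2,9) (3,7) (4,1) (5,4) (6,2) (7,10) (8,8) (9,3) (10,5)

Row 4: attacked by (1,6)→{3,6,9}; (2,9)→{7,9}; (3,7)→{6,7,8}; (5,4)→{3,4,5}; (7,10)→{7,10}; (8,8)→{4,8}. Safe: 1, 2. Place at column 1.
Row 6: attacked by (1,6)→{1,6}; (2,9)→{5,9}; (3,7)→{4,7,10}; (4,1)→{1,3}; (5,4)→{3,4,5}; (7,10)→{9,10}; (8,8)→{6,8,10}. Safe: 2. Place at column 2.
Row 9: attacked by (1,6)→{6}; (2,9)→{2,9}; (3,7)→{1,7}; (4,1)→{1,6}; (5,4)→{4,8}; (6,2)→{2,5}; (7,10)→{8,10}; (8,8)→{7,8,9}. Safe: 3. Place at column 3.
Row 10: attacked by (1,6)→{6}; (2,9)→{1,9}; (3,7)→{7}; (4,1)→{1,7}; (5,4)→{4,9}; (6,2)→{2,6}; (7,10)→{7,10}; (8,8)→{6,8,10}; (9,3)→{2,3,4}. Blocked: 10. Safe: 5. Place at column 5.
Columns [6, 9, 7, 1, 4, 2, 10, 8, 3, 5], r−c [-5, -7, -4, 3, 1, 4, -3, 0, 6, 5], r+c [7, 11, 10, 5, 9, 8, 17, 16, 12, 15] are all distinct, so no two queens attack.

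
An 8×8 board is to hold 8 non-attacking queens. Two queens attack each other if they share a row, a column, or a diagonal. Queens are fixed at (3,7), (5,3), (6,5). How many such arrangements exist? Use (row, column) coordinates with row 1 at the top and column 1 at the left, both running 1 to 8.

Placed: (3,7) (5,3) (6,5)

2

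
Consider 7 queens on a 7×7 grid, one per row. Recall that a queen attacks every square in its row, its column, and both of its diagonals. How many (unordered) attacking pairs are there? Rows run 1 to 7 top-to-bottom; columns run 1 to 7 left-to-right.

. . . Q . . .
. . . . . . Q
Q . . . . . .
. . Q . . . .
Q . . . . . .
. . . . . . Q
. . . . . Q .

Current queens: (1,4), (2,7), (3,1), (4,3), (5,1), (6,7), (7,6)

4

Same column: (2,7)–(6,7) (column 7); (3,1)–(5,1) (column 1).
Same diagonal: (4,3)–(7,6) (|4−7| = |3−6| = 3); (6,7)–(7,6) (|6−7| = |7−6| = 1).
Total attacking pairs: 4.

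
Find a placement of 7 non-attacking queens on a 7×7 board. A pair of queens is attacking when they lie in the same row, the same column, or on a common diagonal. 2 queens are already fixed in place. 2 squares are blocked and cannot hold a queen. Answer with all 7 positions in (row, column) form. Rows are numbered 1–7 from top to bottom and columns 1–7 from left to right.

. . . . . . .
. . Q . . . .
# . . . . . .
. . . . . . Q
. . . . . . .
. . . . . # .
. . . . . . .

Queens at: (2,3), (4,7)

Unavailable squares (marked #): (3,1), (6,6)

Row 1: attacked by (2,3)→{2,3,4}; (4,7)→{4,7}. Safe: 1, 5, 6. Place at column 1.
Row 3: attacked by (1,1)→{1,3}; (2,3)→{2,3,4}; (4,7)→{6,7}. Blocked: 1. Safe: 5. Place at column 5.
Row 5: attacked by (1,1)→{1,5}; (2,3)→{3,6}; (3,5)→{3,5,7}; (4,7)→{6,7}. Safe: 2, 4. Place at column 2.
Row 6: attacked by (1,1)→{1,6}; (2,3)→{3,7}; (3,5)→{2,5}; (4,7)→{5,7}; (5,2)→{1,2,3}. Blocked: 6. Safe: 4. Place at column 4.
Row 7: attacked by (1,1)→{1,7}; (2,3)→{3}; (3,5)→{1,5}; (4,7)→{4,7}; (5,2)→{2,4}; (6,4)→{3,4,5}. Safe: 6. Place at column 6.
Columns [1, 3, 5, 7, 2, 4, 6], r−c [0, -1, -2, -3, 3, 2, 1], r+c [2, 5, 8, 11, 7, 10, 13] are all distinct, so no two queens attack.

(1,1) (2,3) (3,5) (4,7) (5,2) (6,4) (7,6)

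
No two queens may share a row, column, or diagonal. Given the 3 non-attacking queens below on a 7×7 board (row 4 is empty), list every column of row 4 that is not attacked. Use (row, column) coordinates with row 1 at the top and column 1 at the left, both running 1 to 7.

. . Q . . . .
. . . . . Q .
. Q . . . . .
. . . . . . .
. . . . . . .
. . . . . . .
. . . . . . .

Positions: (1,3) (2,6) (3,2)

columns 5, 7

(1,3) attacks row 4 at column 3 and diagonals 6.
(2,6) attacks row 4 at column 6 and diagonals 4.
(3,2) attacks row 4 at column 2 and diagonals 1, 3.
Attacked columns: {1, 2, 3, 4, 6}. Safe: {5, 7}.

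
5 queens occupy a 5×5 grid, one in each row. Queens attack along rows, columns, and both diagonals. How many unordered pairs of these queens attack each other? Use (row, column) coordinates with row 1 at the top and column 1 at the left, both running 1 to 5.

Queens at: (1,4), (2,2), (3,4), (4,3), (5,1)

2

Same column: (1,4)–(3,4) (column 4).
Same diagonal: (3,4)–(4,3) (|3−4| = |4−3| = 1).
Total attacking pairs: 2.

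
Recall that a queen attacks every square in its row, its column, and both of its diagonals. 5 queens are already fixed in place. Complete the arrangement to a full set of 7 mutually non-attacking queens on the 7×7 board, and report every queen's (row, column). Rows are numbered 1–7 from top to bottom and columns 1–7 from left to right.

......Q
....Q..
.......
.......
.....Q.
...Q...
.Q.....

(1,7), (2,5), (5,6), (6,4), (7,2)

(1,7) (2,5) (3,3) (4,1) (5,6) (6,4) (7,2)

Row 3: attacked by (1,7)→{5,7}; (2,5)→{4,5,6}; (5,6)→{4,6}; (6,4)→{1,4,7}; (7,2)→{2,6}. Safe: 3. Place at column 3.
Row 4: attacked by (1,7)→{4,7}; (2,5)→{3,5,7}; (3,3)→{2,3,4}; (5,6)→{5,6,7}; (6,4)→{2,4,6}; (7,2)→{2,5}. Safe: 1. Place at column 1.
Columns [7, 5, 3, 1, 6, 4, 2], r−c [-6, -3, 0, 3, -1, 2, 5], r+c [8, 7, 6, 5, 11, 10, 9] are all distinct, so no two queens attack.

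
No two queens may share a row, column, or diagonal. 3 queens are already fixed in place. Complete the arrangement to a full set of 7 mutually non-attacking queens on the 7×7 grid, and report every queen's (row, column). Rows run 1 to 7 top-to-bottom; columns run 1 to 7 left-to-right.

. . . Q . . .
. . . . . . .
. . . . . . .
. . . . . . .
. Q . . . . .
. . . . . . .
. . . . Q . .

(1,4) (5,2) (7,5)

(1,4) (2,1) (3,3) (4,6) (5,2) (6,7) (7,5)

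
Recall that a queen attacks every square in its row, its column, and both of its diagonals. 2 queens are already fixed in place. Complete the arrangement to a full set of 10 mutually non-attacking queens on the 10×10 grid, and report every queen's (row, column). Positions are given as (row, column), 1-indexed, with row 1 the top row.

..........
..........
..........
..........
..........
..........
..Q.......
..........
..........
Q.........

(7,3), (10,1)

(1,7) (2,4) (3,10) (4,5) (5,2) (6,9) (7,3) (8,6) (9,8) (10,1)

Row 1: attacked by (7,3)→{3,9}; (10,1)→{1,10}. Safe: 2, 4, 5, 6, 7, 8. Place at column 7.
Row 2: attacked by (1,7)→{6,7,8}; (7,3)→{3,8}; (10,1)→{1,9}. Safe: 2, 4, 5, 10. Place at column 4.
Row 3: attacked by (1,7)→{5,7,9}; (2,4)→{3,4,5}; (7,3)→{3,7}; (10,1)→{1,8}. Safe: 2, 6, 10. Place at column 10.
Row 4: attacked by (1,7)→{4,7,10}; (2,4)→{2,4,6}; (3,10)→{9,10}; (7,3)→{3,6}; (10,1)→{1,7}. Safe: 5, 8. Place at column 5.
Row 5: attacked by (1,7)→{3,7}; (2,4)→{1,4,7}; (3,10)→{8,10}; (4,5)→{4,5,6}; (7,3)→{1,3,5}; (10,1)→{1,6}. Safe: 2, 9. Place at column 2.
Row 6: attacked by (1,7)→{2,7}; (2,4)→{4,8}; (3,10)→{7,10}; (4,5)→{3,5,7}; (5,2)→{1,2,3}; (7,3)→{2,3,4}; (10,1)→{1,5}. Safe: 6, 9. Place at column 9.
Row 8: attacked by (1,7)→{7}; (2,4)→{4,10}; (3,10)→{5,10}; (4,5)→{1,5,9}; (5,2)→{2,5}; (6,9)→{7,9}; (7,3)→{2,3,4}; (10,1)→{1,3}. Safe: 6, 8. Place at column 6.
Row 9: attacked by (1,7)→{7}; (2,4)→{4}; (3,10)→{4,10}; (4,5)→{5,10}; (5,2)→{2,6}; (6,9)→{6,9}; (7,3)→{1,3,5}; (8,6)→{5,6,7}; (10,1)→{1,2}. Safe: 8. Place at column 8.
Columns [7, 4, 10, 5, 2, 9, 3, 6, 8, 1], r−c [-6, -2, -7, -1, 3, -3, 4, 2, 1, 9], r+c [8, 6, 13, 9, 7, 15, 10, 14, 17, 11] are all distinct, so no two queens attack.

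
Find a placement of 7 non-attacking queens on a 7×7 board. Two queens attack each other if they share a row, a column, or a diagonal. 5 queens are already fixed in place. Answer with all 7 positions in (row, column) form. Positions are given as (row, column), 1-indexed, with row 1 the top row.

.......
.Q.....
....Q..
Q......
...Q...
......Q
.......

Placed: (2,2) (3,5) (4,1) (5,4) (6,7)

Row 1: attacked by (2,2)→{1,2,3}; (3,5)→{3,5,7}; (4,1)→{1,4}; (5,4)→{4}; (6,7)→{2,7}. Safe: 6. Place at column 6.
Row 7: attacked by (1,6)→{6}; (2,2)→{2,7}; (3,5)→{1,5}; (4,1)→{1,4}; (5,4)→{2,4,6}; (6,7)→{6,7}. Safe: 3. Place at column 3.
Columns [6, 2, 5, 1, 4, 7, 3], r−c [-5, 0, -2, 3, 1, -1, 4], r+c [7, 4, 8, 5, 9, 13, 10] are all distinct, so no two queens attack.

(1,6) (2,2) (3,5) (4,1) (5,4) (6,7) (7,3)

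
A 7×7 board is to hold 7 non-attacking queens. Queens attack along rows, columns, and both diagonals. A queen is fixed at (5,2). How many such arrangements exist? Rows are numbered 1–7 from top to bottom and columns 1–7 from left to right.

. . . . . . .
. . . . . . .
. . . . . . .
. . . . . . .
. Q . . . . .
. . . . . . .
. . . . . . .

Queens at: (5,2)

Branch on row 1: col 1 → 1; col 3 → 1; col 4 → 2; col 5 → 1; col 7 → 1.
Sum: 1 + 1 + 2 + 1 + 1 = 6.

6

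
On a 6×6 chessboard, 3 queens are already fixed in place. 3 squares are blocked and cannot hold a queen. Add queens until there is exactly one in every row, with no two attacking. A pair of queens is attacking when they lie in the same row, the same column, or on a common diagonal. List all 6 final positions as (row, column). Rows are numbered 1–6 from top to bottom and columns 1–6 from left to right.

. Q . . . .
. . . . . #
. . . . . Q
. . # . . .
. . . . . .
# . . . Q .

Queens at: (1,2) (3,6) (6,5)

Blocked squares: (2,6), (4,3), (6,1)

(1,2) (2,4) (3,6) (4,1) (5,3) (6,5)

Row 2: attacked by (1,2)→{1,2,3}; (3,6)→{5,6}; (6,5)→{1,5}. Blocked: 6. Safe: 4. Place at column 4.
Row 4: attacked by (1,2)→{2,5}; (2,4)→{2,4,6}; (3,6)→{5,6}; (6,5)→{3,5}. Blocked: 3. Safe: 1. Place at column 1.
Row 5: attacked by (1,2)→{2,6}; (2,4)→{1,4}; (3,6)→{4,6}; (4,1)→{1,2}; (6,5)→{4,5,6}. Safe: 3. Place at column 3.
Columns [2, 4, 6, 1, 3, 5], r−c [-1, -2, -3, 3, 2, 1], r+c [3, 6, 9, 5, 8, 11] are all distinct, so no two queens attack.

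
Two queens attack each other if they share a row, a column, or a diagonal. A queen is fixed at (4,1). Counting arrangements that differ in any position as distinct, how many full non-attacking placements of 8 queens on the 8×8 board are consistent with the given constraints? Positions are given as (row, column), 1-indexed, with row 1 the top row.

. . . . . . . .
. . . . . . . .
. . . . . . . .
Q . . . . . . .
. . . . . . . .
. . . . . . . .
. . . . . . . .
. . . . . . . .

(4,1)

18

Branch on row 1: col 2 → 2; col 3 → 4; col 5 → 5; col 6 → 4; col 7 → 2; col 8 → 1.
Sum: 2 + 4 + 5 + 4 + 2 + 1 = 18.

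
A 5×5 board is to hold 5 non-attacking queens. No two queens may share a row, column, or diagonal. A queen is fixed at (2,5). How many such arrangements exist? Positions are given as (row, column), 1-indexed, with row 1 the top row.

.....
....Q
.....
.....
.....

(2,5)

2

Branch on row 1: col 1 → 0; col 2 → 1; col 3 → 1.
Sum: 0 + 1 + 1 = 2.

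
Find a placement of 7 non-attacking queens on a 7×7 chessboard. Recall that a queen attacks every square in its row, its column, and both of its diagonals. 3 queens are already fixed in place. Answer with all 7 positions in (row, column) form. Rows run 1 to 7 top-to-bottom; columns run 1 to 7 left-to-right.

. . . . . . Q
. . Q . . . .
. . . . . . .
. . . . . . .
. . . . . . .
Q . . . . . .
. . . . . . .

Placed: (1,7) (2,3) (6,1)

(1,7) (2,3) (3,6) (4,2) (5,5) (6,1) (7,4)

Row 3: attacked by (1,7)→{5,7}; (2,3)→{2,3,4}; (6,1)→{1,4}. Safe: 6. Place at column 6.
Row 4: attacked by (1,7)→{4,7}; (2,3)→{1,3,5}; (3,6)→{5,6,7}; (6,1)→{1,3}. Safe: 2. Place at column 2.
Row 5: attacked by (1,7)→{3,7}; (2,3)→{3,6}; (3,6)→{4,6}; (4,2)→{1,2,3}; (6,1)→{1,2}. Safe: 5. Place at column 5.
Row 7: attacked by (1,7)→{1,7}; (2,3)→{3}; (3,6)→{2,6}; (4,2)→{2,5}; (5,5)→{3,5,7}; (6,1)→{1,2}. Safe: 4. Place at column 4.
Columns [7, 3, 6, 2, 5, 1, 4], r−c [-6, -1, -3, 2, 0, 5, 3], r+c [8, 5, 9, 6, 10, 7, 11] are all distinct, so no two queens attack.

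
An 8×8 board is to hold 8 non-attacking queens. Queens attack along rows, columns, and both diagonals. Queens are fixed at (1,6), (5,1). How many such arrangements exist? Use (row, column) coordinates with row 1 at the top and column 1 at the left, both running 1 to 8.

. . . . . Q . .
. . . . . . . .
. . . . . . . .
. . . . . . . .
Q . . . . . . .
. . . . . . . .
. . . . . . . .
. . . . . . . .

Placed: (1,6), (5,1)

Branch on row 2: col 2 → 0; col 3 → 3; col 8 → 1.
Sum: 0 + 3 + 1 = 4.

4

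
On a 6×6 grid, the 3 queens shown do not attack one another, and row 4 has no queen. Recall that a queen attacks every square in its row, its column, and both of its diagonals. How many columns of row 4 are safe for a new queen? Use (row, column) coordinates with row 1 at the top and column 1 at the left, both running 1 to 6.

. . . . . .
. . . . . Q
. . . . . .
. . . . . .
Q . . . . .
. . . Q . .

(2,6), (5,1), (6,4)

(2,6) attacks row 4 at column 6 and diagonals 4.
(5,1) attacks row 4 at column 1 and diagonals 2.
(6,4) attacks row 4 at column 4 and diagonals 2, 6.
Attacked columns: {1, 2, 4, 6}. Safe: {3, 5}.

2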